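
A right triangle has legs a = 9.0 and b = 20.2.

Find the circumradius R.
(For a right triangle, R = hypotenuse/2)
Hypotenuse c = √(a² + b²) = √(81 + 408.04) = √489.04 ≈ 22.1142
R = c/2 ≈ 22.1142/2 ≈ 11.0571

R = 11.06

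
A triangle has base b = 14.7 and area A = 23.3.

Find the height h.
A = ½·b·h  ⇒  h = 2A/b = 2·23.3/14.7 = 46.6/14.7 ≈ 3.17007

h = 3.17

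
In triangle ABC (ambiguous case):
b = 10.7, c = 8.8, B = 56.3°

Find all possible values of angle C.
b/sin(B) = c/sin(C)  ⇒  sin(C) = c·sin(B)/b = 8.8·sin(56.3°)/10.7
sin(56.3°) ≈ 0.831954
sin(C) ≈ 8.8·0.831954/10.7 ≈ 7.3212/10.7 ≈ 0.684224
Candidate 1: C₁ = arcsin(0.684224) ≈ 43.1746°  →  A = 180° − 56.3° − 43.1746° ≈ 80.5254° > 0, valid
Candidate 2: C₂ = 180° − C₁ ≈ 136.825°  →  A = 180° − 56.3° − 136.825° ≈ -13.1254° ≤ 0, not a valid triangle

C = 43.17° (one solution)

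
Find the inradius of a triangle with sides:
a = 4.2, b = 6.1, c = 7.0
r = Area/s where s is the semi-perimeter.
s = (4.2 + 6.1 + 7.0)/2 = 17.3/2 = 8.65
Area = √(s(s−a)(s−b)(s−c)) = √(8.65·4.45·2.55·1.65) ≈ √161.957 ≈ 12.7262
r ≈ 12.7262/8.65 ≈ 1.47124

r = 1.471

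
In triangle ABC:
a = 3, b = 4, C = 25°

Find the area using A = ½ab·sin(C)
A = ½·a·b·sin(C) = ½·3·4·sin(25°)
sin(25°) ≈ 0.422618
A ≈ ½·12·0.422618 = 6·0.422618 ≈ 2.53571

Area = 2.536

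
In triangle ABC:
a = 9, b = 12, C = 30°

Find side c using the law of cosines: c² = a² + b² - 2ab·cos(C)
c² = 9² + 12² − 2·9·12·cos(30°)
cos(30°) ≈ 0.866025
c² ≈ 81 + 144 − 216·(0.866025) ≈ 225 − 187.061 ≈ 37.9385
c ≈ √37.9385 ≈ 6.15942

c = 6.159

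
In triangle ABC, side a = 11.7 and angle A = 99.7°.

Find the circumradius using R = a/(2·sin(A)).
R = a/(2·sin(A)) = 11.7/(2·sin(99.7°))
sin(99.7°) ≈ 0.985703
R ≈ 11.7/(2·0.985703) = 11.7/1.97141 ≈ 5.93485

R = 5.935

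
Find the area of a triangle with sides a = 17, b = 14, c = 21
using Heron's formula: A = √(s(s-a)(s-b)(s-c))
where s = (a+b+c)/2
s = (17 + 14 + 21)/2 = 52/2 = 26
s − a = 9, s − b = 12, s − c = 5
s(s−a)(s−b)(s−c) = 26·9·12·5 = 14040
Area = √14040 ≈ 118.491

s = 26.0, Area = 118.5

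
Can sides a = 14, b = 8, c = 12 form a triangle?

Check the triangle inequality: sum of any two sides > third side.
a + b vs c: 14 + 8 = 22 > 12  ✓
a + c vs b: 14 + 12 = 26 > 8  ✓
b + c vs a: 8 + 12 = 20 > 14  ✓

Yes, triangle inequality satisfied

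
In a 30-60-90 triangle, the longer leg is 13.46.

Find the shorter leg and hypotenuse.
In a 30-60-90 triangle the sides are in ratio 1 : √3 : 2, so short leg = long leg/√3 and hypotenuse = 2·(short leg).
Short leg = 13.46/√3 ≈ 13.46/1.73205 ≈ 7.77113
Hypotenuse = 2·7.77113 ≈ 15.5423

Short leg = 7.771, Hypotenuse = 15.54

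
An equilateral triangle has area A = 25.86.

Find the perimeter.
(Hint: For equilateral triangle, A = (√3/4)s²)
A = (√3/4)s²  ⇒  s² = 4A/√3 = 4·25.86/√3 = 103.44/1.73205 ≈ 59.7211
s ≈ √59.7211 ≈ 7.72794
Perimeter = 3s ≈ 3·7.72794 ≈ 23.1838

Perimeter = 23.18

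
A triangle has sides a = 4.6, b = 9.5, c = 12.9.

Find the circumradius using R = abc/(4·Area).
First find the area with Heron's formula.
s = (4.6 + 9.5 + 12.9)/2 = 13.5
Area = √(s(s−a)(s−b)(s−c)) = √(13.5·8.9·4·0.6) ≈ √288.36 ≈ 16.9812
abc = 4.6·9.5·12.9 = 563.73
R = abc/(4·Area) ≈ 563.73/(4·16.9812) = 563.73/67.9247 ≈ 8.29934

R = 8.299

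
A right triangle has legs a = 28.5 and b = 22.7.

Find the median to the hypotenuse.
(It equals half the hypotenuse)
Hypotenuse c = √(a² + b²) = √(812.25 + 515.29) = √1327.54 ≈ 36.4354
Median to hypotenuse = c/2 ≈ 36.4354/2 ≈ 18.2177

Median = 18.22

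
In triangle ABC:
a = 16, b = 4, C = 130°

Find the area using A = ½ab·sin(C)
A = ½·a·b·sin(C) = ½·16·4·sin(130°)
sin(130°) ≈ 0.766044
A ≈ ½·64·0.766044 = 32·0.766044 ≈ 24.5134

Area = 24.51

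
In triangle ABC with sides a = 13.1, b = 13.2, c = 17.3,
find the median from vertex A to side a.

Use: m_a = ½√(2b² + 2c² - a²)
m_a = ½√(2·13.2² + 2·17.3² − 13.1²) = ½√(2·174.24 + 2·299.29 − 171.61) = ½√(348.48 + 598.58 − 171.61) = ½√775.45
√775.45 ≈ 27.8469, so m_a ≈ 13.9235

m_a = 13.92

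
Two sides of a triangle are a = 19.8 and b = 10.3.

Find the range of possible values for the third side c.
Triangle inequality: |a − b| < c < a + b
|a − b| = |19.8 − 10.3| = 9.5
a + b = 19.8 + 10.3 = 30.1

9.5 < c < 30.1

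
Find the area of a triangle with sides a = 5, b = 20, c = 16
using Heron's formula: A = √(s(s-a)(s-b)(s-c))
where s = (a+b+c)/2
s = (5 + 20 + 16)/2 = 41/2 = 20.5
s − a = 15.5, s − b = 0.5, s − c = 4.5
s(s−a)(s−b)(s−c) = 20.5·15.5·0.5·4.5 = 714.9375
Area = √714.9375 ≈ 26.7383

s = 20.5, Area = 26.74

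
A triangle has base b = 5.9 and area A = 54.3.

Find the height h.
A = ½·b·h  ⇒  h = 2A/b = 2·54.3/5.9 = 108.6/5.9 ≈ 18.4068

h = 18.41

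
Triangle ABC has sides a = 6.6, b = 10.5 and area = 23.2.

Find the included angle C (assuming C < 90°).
Area = ½·a·b·sin(C)  ⇒  sin(C) = 2·Area/(a·b) = 2·23.2/(6.6·10.5) = 46.4/69.3 ≈ 0.669553
C = arcsin(0.669553) ≈ 42.0325° (taking the acute solution since C < 90°)

C = 42.03°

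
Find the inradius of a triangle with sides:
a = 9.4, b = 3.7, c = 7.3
r = Area/s where s is the semi-perimeter.
s = (9.4 + 3.7 + 7.3)/2 = 20.4/2 = 10.2
Area = √(s(s−a)(s−b)(s−c)) = √(10.2·0.8·6.5·2.9) ≈ √153.816 ≈ 12.4023
r ≈ 12.4023/10.2 ≈ 1.21591

r = 1.216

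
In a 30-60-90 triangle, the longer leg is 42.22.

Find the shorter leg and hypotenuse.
In a 30-60-90 triangle the sides are in ratio 1 : √3 : 2, so short leg = long leg/√3 and hypotenuse = 2·(short leg).
Short leg = 42.22/√3 ≈ 42.22/1.73205 ≈ 24.3757
Hypotenuse = 2·24.3757 ≈ 48.7515

Short leg = 24.38, Hypotenuse = 48.75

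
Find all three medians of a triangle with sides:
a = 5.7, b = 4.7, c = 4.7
Median formula: m_a = ½√(2b² + 2c² − a²) (and cyclically). a² = 32.49, b² = 22.09, c² = 22.09.
m_a = ½√(2·22.09 + 2·22.09 − 32.49) = ½√55.87 ≈ ½·7.47462 ≈ 3.73731
m_b = ½√(2·32.49 + 2·22.09 − 22.09) = ½√87.07 ≈ ½·9.33113 ≈ 4.66557
m_c = ½√(2·32.49 + 2·22.09 − 22.09) = ½√87.07 ≈ ½·9.33113 ≈ 4.66557

m_a = 3.737, m_b = 4.666, m_c = 4.666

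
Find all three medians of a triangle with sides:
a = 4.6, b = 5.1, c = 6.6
Median formula: m_a = ½√(2b² + 2c² − a²) (and cyclically). a² = 21.16, b² = 26.01, c² = 43.56.
m_a = ½√(2·26.01 + 2·43.56 − 21.16) = ½√117.98 ≈ ½·10.8619 ≈ 5.43093
m_b = ½√(2·21.16 + 2·43.56 − 26.01) = ½√103.43 ≈ ½·10.1701 ≈ 5.08503
m_c = ½√(2·21.16 + 2·26.01 − 43.56) = ½√50.78 ≈ ½·7.12601 ≈ 3.563

m_a = 5.431, m_b = 5.085, m_c = 3.563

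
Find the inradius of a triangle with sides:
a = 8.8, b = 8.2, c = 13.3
r = Area/s where s is the semi-perimeter.
s = (8.8 + 8.2 + 13.3)/2 = 30.3/2 = 15.15
Area = √(s(s−a)(s−b)(s−c)) = √(15.15·6.35·6.95·1.85) ≈ √1236.92 ≈ 35.1699
r ≈ 35.1699/15.15 ≈ 2.32145

r = 2.321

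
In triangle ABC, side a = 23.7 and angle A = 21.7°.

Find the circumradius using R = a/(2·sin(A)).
R = a/(2·sin(A)) = 23.7/(2·sin(21.7°))
sin(21.7°) ≈ 0.369747
R ≈ 23.7/(2·0.369747) = 23.7/0.739494 ≈ 32.049

R = 32.05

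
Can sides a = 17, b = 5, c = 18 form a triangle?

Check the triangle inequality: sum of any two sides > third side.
a + b vs c: 17 + 5 = 22 > 18  ✓
a + c vs b: 17 + 18 = 35 > 5  ✓
b + c vs a: 5 + 18 = 23 > 17  ✓

Yes, triangle inequality satisfied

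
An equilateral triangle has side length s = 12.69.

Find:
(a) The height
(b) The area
(a) The height splits the triangle into two 30-60-90 halves: h = s·√3/2 = 12.69·1.73205/2 ≈ 21.9797/2 ≈ 10.9899
(b) Area = (√3/4)·s² = (√3/4)·12.69² = (√3/4)·161.0361 ≈ 0.433013·161.0361 ≈ 69.7307

Height = 10.99, Area = 69.73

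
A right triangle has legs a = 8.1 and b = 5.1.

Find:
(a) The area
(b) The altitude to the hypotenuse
(a) The legs are perpendicular, so Area = ½·a·b = ½·8.1·5.1 = ½·41.31 = 20.655
(b) Hypotenuse c = √(a² + b²) = √(65.61 + 26.01) = √91.62 ≈ 9.57183
    Area = ½·c·h_c  ⇒  h_c = 2·Area/c = 41.31/9.57183 ≈ 4.31579

Area = 20.655, h_c = 4.316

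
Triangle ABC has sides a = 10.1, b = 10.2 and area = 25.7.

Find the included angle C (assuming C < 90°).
Area = ½·a·b·sin(C)  ⇒  sin(C) = 2·Area/(a·b) = 2·25.7/(10.1·10.2) = 51.4/103.02 ≈ 0.498932
C = arcsin(0.498932) ≈ 29.9294° (taking the acute solution since C < 90°)

C = 29.93°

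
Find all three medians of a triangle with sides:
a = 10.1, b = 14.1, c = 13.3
Median formula: m_a = ½√(2b² + 2c² − a²) (and cyclically). a² = 102.01, b² = 198.81, c² = 176.89.
m_a = ½√(2·198.81 + 2·176.89 − 102.01) = ½√649.39 ≈ ½·25.4831 ≈ 12.7416
m_b = ½√(2·102.01 + 2·176.89 − 198.81) = ½√358.99 ≈ ½·18.947 ≈ 9.47352
m_c = ½√(2·102.01 + 2·198.81 − 176.89) = ½√424.75 ≈ ½·20.6095 ≈ 10.3047

m_a = 12.74, m_b = 9.474, m_c = 10.3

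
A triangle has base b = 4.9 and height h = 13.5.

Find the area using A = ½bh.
A = ½·b·h = ½·4.9·13.5 = ½·66.15 = 33.075

Area = 33.075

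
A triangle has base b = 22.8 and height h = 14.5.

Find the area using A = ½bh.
A = ½·b·h = ½·22.8·14.5 = ½·330.6 = 165.3

Area = 165.3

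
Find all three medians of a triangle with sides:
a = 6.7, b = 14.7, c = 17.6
Median formula: m_a = ½√(2b² + 2c² − a²) (and cyclically). a² = 44.89, b² = 216.09, c² = 309.76.
m_a = ½√(2·216.09 + 2·309.76 − 44.89) = ½√1006.81 ≈ ½·31.7303 ≈ 15.8651
m_b = ½√(2·44.89 + 2·309.76 − 216.09) = ½√493.21 ≈ ½·22.2083 ≈ 11.1042
m_c = ½√(2·44.89 + 2·216.09 − 309.76) = ½√212.2 ≈ ½·14.5671 ≈ 7.28354

m_a = 15.87, m_b = 11.1, m_c = 7.284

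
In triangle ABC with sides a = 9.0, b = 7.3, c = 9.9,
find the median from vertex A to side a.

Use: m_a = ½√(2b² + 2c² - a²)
m_a = ½√(2·7.3² + 2·9.9² − 9.0²) = ½√(2·53.29 + 2·98.01 − 81) = ½√(106.58 + 196.02 − 81) = ½√221.6
√221.6 ≈ 14.8862, so m_a ≈ 7.44312

m_a = 7.443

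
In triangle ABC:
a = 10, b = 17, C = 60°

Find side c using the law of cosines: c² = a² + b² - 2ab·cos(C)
c² = 10² + 17² − 2·10·17·cos(60°)
cos(60°) ≈ 0.5
c² ≈ 100 + 289 − 340·(0.5) ≈ 389 − 170 ≈ 219
c ≈ √219 ≈ 14.7986

c = 14.8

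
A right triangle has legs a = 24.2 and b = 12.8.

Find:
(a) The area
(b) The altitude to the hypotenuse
(a) The legs are perpendicular, so Area = ½·a·b = ½·24.2·12.8 = ½·309.76 = 154.88
(b) Hypotenuse c = √(a² + b²) = √(585.64 + 163.84) = √749.48 ≈ 27.3766
    Area = ½·c·h_c  ⇒  h_c = 2·Area/c = 309.76/27.3766 ≈ 11.3148

Area = 154.88, h_c = 11.31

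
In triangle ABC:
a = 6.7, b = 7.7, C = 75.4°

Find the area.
Two sides and the included angle (SAS): A = ½·a·b·sin(C) = ½·6.7·7.7·sin(75.4°)
sin(75.4°) ≈ 0.967709
A ≈ ½·51.59·0.967709 = 25.795·0.967709 ≈ 24.9621

Area = 24.96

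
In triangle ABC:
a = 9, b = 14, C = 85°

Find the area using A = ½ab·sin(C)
A = ½·a·b·sin(C) = ½·9·14·sin(85°)
sin(85°) ≈ 0.996195
A ≈ ½·126·0.996195 = 63·0.996195 ≈ 62.7603

Area = 62.76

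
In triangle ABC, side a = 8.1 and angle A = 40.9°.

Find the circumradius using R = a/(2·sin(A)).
R = a/(2·sin(A)) = 8.1/(2·sin(40.9°))
sin(40.9°) ≈ 0.654741
R ≈ 8.1/(2·0.654741) = 8.1/1.30948 ≈ 6.18565

R = 6.186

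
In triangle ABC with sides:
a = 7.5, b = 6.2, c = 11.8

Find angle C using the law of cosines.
c² = a² + b² − 2ab·cos(C)  ⇒  cos(C) = (a² + b² − c²)/(2ab)
cos(C) = (7.5² + 6.2² − 11.8²)/(2·7.5·6.2) = (56.25 + 38.44 − 139.24)/93 = -44.55/93 ≈ -0.479032
C = arccos(-0.479032) ≈ 118.622°

C = 118.6°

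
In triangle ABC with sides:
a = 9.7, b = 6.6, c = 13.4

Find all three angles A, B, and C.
Law of cosines for each angle (a² = 94.09, b² = 43.56, c² = 179.56):
cos(A) = (b² + c² − a²)/(2bc) = (43.56 + 179.56 − 94.09)/(2·6.6·13.4) = 129.03/176.88 ≈ 0.729478  ⇒  A ≈ 43.1574°
cos(B) = (a² + c² − b²)/(2ac) = (94.09 + 179.56 − 43.56)/(2·9.7·13.4) = 230.09/259.96 ≈ 0.885098  ⇒  B ≈ 27.7365°
cos(C) = (a² + b² − c²)/(2ab) = (94.09 + 43.56 − 179.56)/(2·9.7·6.6) = -41.91/128.04 ≈ -0.32732  ⇒  C ≈ 109.106°
Check: A + B + C ≈ 180°

A = 43.16°, B = 27.74°, C = 109.1°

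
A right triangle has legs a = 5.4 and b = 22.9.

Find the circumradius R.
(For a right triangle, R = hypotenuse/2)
Hypotenuse c = √(a² + b²) = √(29.16 + 524.41) = √553.57 ≈ 23.5281
R = c/2 ≈ 23.5281/2 ≈ 11.764

R = 11.76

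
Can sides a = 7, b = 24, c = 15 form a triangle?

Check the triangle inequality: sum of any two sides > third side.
a + b vs c: 7 + 24 = 31 > 15  ✓
a + c vs b: 7 + 15 = 22 ≤ 24  ✗
b + c vs a: 24 + 15 = 39 > 7  ✓

No: 7 + 15 = 22 is not > 24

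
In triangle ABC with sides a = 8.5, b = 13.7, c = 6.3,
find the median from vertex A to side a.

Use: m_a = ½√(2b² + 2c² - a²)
m_a = ½√(2·13.7² + 2·6.3² − 8.5²) = ½√(2·187.69 + 2·39.69 − 72.25) = ½√(375.38 + 79.38 − 72.25) = ½√382.51
√382.51 ≈ 19.5579, so m_a ≈ 9.77893

m_a = 9.779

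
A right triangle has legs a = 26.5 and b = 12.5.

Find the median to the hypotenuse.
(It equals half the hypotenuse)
Hypotenuse c = √(a² + b²) = √(702.25 + 156.25) = √858.5 ≈ 29.3002
Median to hypotenuse = c/2 ≈ 29.3002/2 ≈ 14.6501

Median = 14.65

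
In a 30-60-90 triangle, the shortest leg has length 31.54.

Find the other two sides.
In a 30-60-90 triangle the sides are in ratio 1 : √3 : 2 (short leg : long leg : hypotenuse).
Long leg = 31.54·√3 ≈ 31.54·1.73205 ≈ 54.6289
Hypotenuse = 2·31.54 = 63.08

Long leg = 31.54√3 = 54.63, Hypotenuse = 63.08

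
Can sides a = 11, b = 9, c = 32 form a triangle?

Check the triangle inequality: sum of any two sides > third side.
a + b vs c: 11 + 9 = 20 ≤ 32  ✗
a + c vs b: 11 + 32 = 43 > 9  ✓
b + c vs a: 9 + 32 = 41 > 11  ✓

No: 11 + 9 = 20 is not > 32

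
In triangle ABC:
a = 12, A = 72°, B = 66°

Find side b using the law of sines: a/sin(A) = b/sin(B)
a/sin(A) = b/sin(B)  ⇒  b = a·sin(B)/sin(A) = 12·sin(66°)/sin(72°)
sin(66°) ≈ 0.913545, sin(72°) ≈ 0.951057
b ≈ 12·0.913545/0.951057 ≈ 10.9625/0.951057 ≈ 11.5267

b = 11.53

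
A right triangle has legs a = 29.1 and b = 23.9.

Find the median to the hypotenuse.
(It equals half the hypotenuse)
Hypotenuse c = √(a² + b²) = √(846.81 + 571.21) = √1418.02 ≈ 37.6566
Median to hypotenuse = c/2 ≈ 37.6566/2 ≈ 18.8283

Median = 18.83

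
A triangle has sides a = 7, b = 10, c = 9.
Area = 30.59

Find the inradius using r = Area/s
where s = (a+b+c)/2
s = (7 + 10 + 9)/2 = 26/2 = 13
r = Area/s = 30.59/13 ≈ 2.35308

r = 2.353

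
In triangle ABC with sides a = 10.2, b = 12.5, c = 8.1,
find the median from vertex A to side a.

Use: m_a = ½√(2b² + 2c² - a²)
m_a = ½√(2·12.5² + 2·8.1² − 10.2²) = ½√(2·156.25 + 2·65.61 − 104.04) = ½√(312.5 + 131.22 − 104.04) = ½√339.68
√339.68 ≈ 18.4304, so m_a ≈ 9.2152

m_a = 9.215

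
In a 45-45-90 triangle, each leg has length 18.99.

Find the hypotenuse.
In a 45-45-90 triangle the sides are in ratio 1 : 1 : √2, so hypotenuse = leg·√2.
Hypotenuse = 18.99·√2 ≈ 18.99·1.41421 ≈ 26.8559

Hypotenuse = 18.99√2 = 26.86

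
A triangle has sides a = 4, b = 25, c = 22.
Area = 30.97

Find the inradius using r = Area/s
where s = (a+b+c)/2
s = (4 + 25 + 22)/2 = 51/2 = 25.5
r = Area/s = 30.97/25.5 ≈ 1.21451

r = 1.215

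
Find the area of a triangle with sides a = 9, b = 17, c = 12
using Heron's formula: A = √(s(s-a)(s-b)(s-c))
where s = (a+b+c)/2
s = (9 + 17 + 12)/2 = 38/2 = 19
s − a = 10, s − b = 2, s − c = 7
s(s−a)(s−b)(s−c) = 19·10·2·7 = 2660
Area = √2660 ≈ 51.5752

s = 19.0, Area = 51.58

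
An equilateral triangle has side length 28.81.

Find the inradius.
r = Area/s with s the semi-perimeter.
Area = (√3/4)·28.81² = (√3/4)·830.0161 ≈ 0.433013·830.0161 ≈ 359.408
s = 3·28.81/2 = 43.215
r ≈ 359.408/43.215 ≈ 8.31673
(Equivalently r = side/(2√3) = 28.81/3.4641 ≈ 8.31673.)

r = 8.317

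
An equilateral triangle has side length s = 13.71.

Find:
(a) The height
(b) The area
(a) The height splits the triangle into two 30-60-90 halves: h = s·√3/2 = 13.71·1.73205/2 ≈ 23.7464/2 ≈ 11.8732
(b) Area = (√3/4)·s² = (√3/4)·13.71² = (√3/4)·187.9641 ≈ 0.433013·187.9641 ≈ 81.3908

Height = 11.87, Area = 81.39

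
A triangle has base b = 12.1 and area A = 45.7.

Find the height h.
A = ½·b·h  ⇒  h = 2A/b = 2·45.7/12.1 = 91.4/12.1 ≈ 7.55372

h = 7.554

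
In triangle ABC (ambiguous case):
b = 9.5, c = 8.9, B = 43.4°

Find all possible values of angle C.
b/sin(B) = c/sin(C)  ⇒  sin(C) = c·sin(B)/b = 8.9·sin(43.4°)/9.5
sin(43.4°) ≈ 0.687088
sin(C) ≈ 8.9·0.687088/9.5 ≈ 6.11508/9.5 ≈ 0.643693
Candidate 1: C₁ = arcsin(0.643693) ≈ 40.0677°  →  A = 180° − 43.4° − 40.0677° ≈ 96.5323° > 0, valid
Candidate 2: C₂ = 180° − C₁ ≈ 139.932°  →  A = 180° − 43.4° − 139.932° ≈ -3.3323° ≤ 0, not a valid triangle

C = 40.07° (one solution)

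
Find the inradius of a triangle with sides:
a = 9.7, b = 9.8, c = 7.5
r = Area/s where s is the semi-perimeter.
s = (9.7 + 9.8 + 7.5)/2 = 27/2 = 13.5
Area = √(s(s−a)(s−b)(s−c)) = √(13.5·3.8·3.7·6) ≈ √1138.86 ≈ 33.747
r ≈ 33.747/13.5 ≈ 2.49978

r = 2.5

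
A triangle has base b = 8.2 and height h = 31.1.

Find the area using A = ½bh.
A = ½·b·h = ½·8.2·31.1 = ½·255.02 = 127.51

Area = 127.51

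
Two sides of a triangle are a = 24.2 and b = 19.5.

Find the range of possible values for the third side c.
Triangle inequality: |a − b| < c < a + b
|a − b| = |24.2 − 19.5| = 4.7
a + b = 24.2 + 19.5 = 43.7

4.7 < c < 43.7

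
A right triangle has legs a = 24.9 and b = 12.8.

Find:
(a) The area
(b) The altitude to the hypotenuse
(a) The legs are perpendicular, so Area = ½·a·b = ½·24.9·12.8 = ½·318.72 = 159.36
(b) Hypotenuse c = √(a² + b²) = √(620.01 + 163.84) = √783.85 ≈ 27.9973
    Area = ½·c·h_c  ⇒  h_c = 2·Area/c = 318.72/27.9973 ≈ 11.3839

Area = 159.36, h_c = 11.38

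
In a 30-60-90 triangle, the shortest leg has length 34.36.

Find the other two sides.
In a 30-60-90 triangle the sides are in ratio 1 : √3 : 2 (short leg : long leg : hypotenuse).
Long leg = 34.36·√3 ≈ 34.36·1.73205 ≈ 59.5133
Hypotenuse = 2·34.36 = 68.72

Long leg = 34.36√3 = 59.51, Hypotenuse = 68.72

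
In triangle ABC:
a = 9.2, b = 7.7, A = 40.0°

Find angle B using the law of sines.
a/sin(A) = b/sin(B)  ⇒  sin(B) = b·sin(A)/a = 7.7·sin(40.0°)/9.2
sin(40.0°) ≈ 0.642788
sin(B) ≈ 7.7·0.642788/9.2 ≈ 4.94946/9.2 ≈ 0.537985
B = arcsin(0.537985) ≈ 32.5466°
(Since b ≤ a we need B ≤ A, so the obtuse alternative 180° − 32.5466° ≈ 147.453° is rejected.)

B = 32.55°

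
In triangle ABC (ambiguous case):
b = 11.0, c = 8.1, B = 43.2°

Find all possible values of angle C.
b/sin(B) = c/sin(C)  ⇒  sin(C) = c·sin(B)/b = 8.1·sin(43.2°)/11.0
sin(43.2°) ≈ 0.684547
sin(C) ≈ 8.1·0.684547/11.0 ≈ 5.54483/11.0 ≈ 0.504076
Candidate 1: C₁ = arcsin(0.504076) ≈ 30.27°  →  A = 180° − 43.2° − 30.27° ≈ 106.53° > 0, valid
Candidate 2: C₂ = 180° − C₁ ≈ 149.73°  →  A = 180° − 43.2° − 149.73° ≈ -12.93° ≤ 0, not a valid triangle

C = 30.27° (one solution)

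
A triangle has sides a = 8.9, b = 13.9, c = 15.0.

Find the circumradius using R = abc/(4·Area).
First find the area with Heron's formula.
s = (8.9 + 13.9 + 15.0)/2 = 18.9
Area = √(s(s−a)(s−b)(s−c)) = √(18.9·10·5·3.9) ≈ √3685.5 ≈ 60.7083
abc = 8.9·13.9·15.0 = 1855.65
R = abc/(4·Area) ≈ 1855.65/(4·60.7083) = 1855.65/242.833 ≈ 7.64166

R = 7.642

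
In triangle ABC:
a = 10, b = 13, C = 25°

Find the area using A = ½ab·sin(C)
A = ½·a·b·sin(C) = ½·10·13·sin(25°)
sin(25°) ≈ 0.422618
A ≈ ½·130·0.422618 = 65·0.422618 ≈ 27.4702

Area = 27.47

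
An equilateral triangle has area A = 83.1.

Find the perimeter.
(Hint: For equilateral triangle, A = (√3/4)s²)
A = (√3/4)s²  ⇒  s² = 4A/√3 = 4·83.1/√3 = 332.4/1.73205 ≈ 191.911
s ≈ √191.911 ≈ 13.8532
Perimeter = 3s ≈ 3·13.8532 ≈ 41.5596

Perimeter = 41.56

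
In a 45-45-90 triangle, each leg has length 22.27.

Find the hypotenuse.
In a 45-45-90 triangle the sides are in ratio 1 : 1 : √2, so hypotenuse = leg·√2.
Hypotenuse = 22.27·√2 ≈ 22.27·1.41421 ≈ 31.4945

Hypotenuse = 22.27√2 = 31.49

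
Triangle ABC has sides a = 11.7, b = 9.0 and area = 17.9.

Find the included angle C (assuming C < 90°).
Area = ½·a·b·sin(C)  ⇒  sin(C) = 2·Area/(a·b) = 2·17.9/(11.7·9.0) = 35.8/105.3 ≈ 0.339981
C = arcsin(0.339981) ≈ 19.8757° (taking the acute solution since C < 90°)

C = 19.88°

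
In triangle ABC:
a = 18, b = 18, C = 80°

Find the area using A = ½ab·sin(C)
A = ½·a·b·sin(C) = ½·18·18·sin(80°)
sin(80°) ≈ 0.984808
A ≈ ½·324·0.984808 = 162·0.984808 ≈ 159.539

Area = 159.5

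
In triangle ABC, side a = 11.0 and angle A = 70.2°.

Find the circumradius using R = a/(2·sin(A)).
R = a/(2·sin(A)) = 11.0/(2·sin(70.2°))
sin(70.2°) ≈ 0.940881
R ≈ 11.0/(2·0.940881) = 11.0/1.88176 ≈ 5.84559

R = 5.846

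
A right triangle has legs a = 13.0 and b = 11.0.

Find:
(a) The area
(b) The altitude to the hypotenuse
(a) The legs are perpendicular, so Area = ½·a·b = ½·13.0·11.0 = ½·143 = 71.5
(b) Hypotenuse c = √(a² + b²) = √(169 + 121) = √290 ≈ 17.0294
    Area = ½·c·h_c  ⇒  h_c = 2·Area/c = 143/17.0294 ≈ 8.39725

Area = 71.5, h_c = 8.397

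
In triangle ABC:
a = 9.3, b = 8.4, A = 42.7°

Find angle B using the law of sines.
a/sin(A) = b/sin(B)  ⇒  sin(B) = b·sin(A)/a = 8.4·sin(42.7°)/9.3
sin(42.7°) ≈ 0.67816
sin(B) ≈ 8.4·0.67816/9.3 ≈ 5.69654/9.3 ≈ 0.612531
B = arcsin(0.612531) ≈ 37.7728°
(Since b ≤ a we need B ≤ A, so the obtuse alternative 180° − 37.7728° ≈ 142.227° is rejected.)

B = 37.77°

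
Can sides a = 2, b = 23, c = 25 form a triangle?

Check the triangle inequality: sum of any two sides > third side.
a + b vs c: 2 + 23 = 25 ≤ 25  ✗
a + c vs b: 2 + 25 = 27 > 23  ✓
b + c vs a: 23 + 25 = 48 > 2  ✓

No: 2 + 23 = 25 is not > 25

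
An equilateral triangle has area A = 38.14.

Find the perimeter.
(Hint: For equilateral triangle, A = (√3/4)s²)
A = (√3/4)s²  ⇒  s² = 4A/√3 = 4·38.14/√3 = 152.56/1.73205 ≈ 88.0806
s ≈ √88.0806 ≈ 9.38512
Perimeter = 3s ≈ 3·9.38512 ≈ 28.1554

Perimeter = 28.16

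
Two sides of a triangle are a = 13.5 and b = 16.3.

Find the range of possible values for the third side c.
Triangle inequality: |a − b| < c < a + b
|a − b| = |13.5 − 16.3| = 2.8
a + b = 13.5 + 16.3 = 29.8

2.8 < c < 29.8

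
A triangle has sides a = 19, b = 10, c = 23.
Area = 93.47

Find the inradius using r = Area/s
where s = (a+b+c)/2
s = (19 + 10 + 23)/2 = 52/2 = 26
r = Area/s = 93.47/26 ≈ 3.595

r = 3.595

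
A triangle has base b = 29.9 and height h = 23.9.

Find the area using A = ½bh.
A = ½·b·h = ½·29.9·23.9 = ½·714.61 = 357.305

Area = 357.305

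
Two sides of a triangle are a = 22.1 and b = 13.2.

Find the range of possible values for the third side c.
Triangle inequality: |a − b| < c < a + b
|a − b| = |22.1 − 13.2| = 8.9
a + b = 22.1 + 13.2 = 35.3

8.9 < c < 35.3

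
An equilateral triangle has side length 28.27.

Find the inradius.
r = Area/s with s the semi-perimeter.
Area = (√3/4)·28.27² = (√3/4)·799.1929 ≈ 0.433013·799.1929 ≈ 346.061
s = 3·28.27/2 = 42.405
r ≈ 346.061/42.405 ≈ 8.16085
(Equivalently r = side/(2√3) = 28.27/3.4641 ≈ 8.16085.)

r = 8.161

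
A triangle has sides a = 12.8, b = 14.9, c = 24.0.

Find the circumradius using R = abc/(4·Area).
First find the area with Heron's formula.
s = (12.8 + 14.9 + 24.0)/2 = 25.85
Area = √(s(s−a)(s−b)(s−c)) = √(25.85·13.05·10.95·1.85) ≈ √6833.72 ≈ 82.6663
abc = 12.8·14.9·24.0 = 4577.28
R = abc/(4·Area) ≈ 4577.28/(4·82.6663) = 4577.28/330.665 ≈ 13.8426

R = 13.84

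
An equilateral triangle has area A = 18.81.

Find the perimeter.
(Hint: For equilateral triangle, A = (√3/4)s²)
A = (√3/4)s²  ⇒  s² = 4A/√3 = 4·18.81/√3 = 75.24/1.73205 ≈ 43.4398
s ≈ √43.4398 ≈ 6.59089
Perimeter = 3s ≈ 3·6.59089 ≈ 19.7727

Perimeter = 19.77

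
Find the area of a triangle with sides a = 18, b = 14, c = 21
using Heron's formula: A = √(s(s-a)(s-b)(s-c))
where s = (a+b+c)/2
s = (18 + 14 + 21)/2 = 53/2 = 26.5
s − a = 8.5, s − b = 12.5, s − c = 5.5
s(s−a)(s−b)(s−c) = 26.5·8.5·12.5·5.5 = 15485.9375
Area = √15485.9375 ≈ 124.443

s = 26.5, Area = 124.4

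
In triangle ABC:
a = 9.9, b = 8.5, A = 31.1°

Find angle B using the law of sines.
a/sin(A) = b/sin(B)  ⇒  sin(B) = b·sin(A)/a = 8.5·sin(31.1°)/9.9
sin(31.1°) ≈ 0.516533
sin(B) ≈ 8.5·0.516533/9.9 ≈ 4.39053/9.9 ≈ 0.443488
B = arcsin(0.443488) ≈ 26.3267°
(Since b ≤ a we need B ≤ A, so the obtuse alternative 180° − 26.3267° ≈ 153.673° is rejected.)

B = 26.33°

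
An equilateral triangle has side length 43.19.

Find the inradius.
r = Area/s with s the semi-perimeter.
Area = (√3/4)·43.19² = (√3/4)·1865.3761 ≈ 0.433013·1865.3761 ≈ 807.732
s = 3·43.19/2 = 64.785
r ≈ 807.732/64.785 ≈ 12.4679
(Equivalently r = side/(2√3) = 43.19/3.4641 ≈ 12.4679.)

r = 12.47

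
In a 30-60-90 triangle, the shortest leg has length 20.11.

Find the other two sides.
In a 30-60-90 triangle the sides are in ratio 1 : √3 : 2 (short leg : long leg : hypotenuse).
Long leg = 20.11·√3 ≈ 20.11·1.73205 ≈ 34.8315
Hypotenuse = 2·20.11 = 40.22

Long leg = 20.11√3 = 34.83, Hypotenuse = 40.22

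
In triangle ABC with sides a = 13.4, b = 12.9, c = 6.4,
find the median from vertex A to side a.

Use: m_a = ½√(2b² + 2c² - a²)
m_a = ½√(2·12.9² + 2·6.4² − 13.4²) = ½√(2·166.41 + 2·40.96 − 179.56) = ½√(332.82 + 81.92 − 179.56) = ½√235.18
√235.18 ≈ 15.3356, so m_a ≈ 7.66779

m_a = 7.668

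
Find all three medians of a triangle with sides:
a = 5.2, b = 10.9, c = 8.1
Median formula: m_a = ½√(2b² + 2c² − a²) (and cyclically). a² = 27.04, b² = 118.81, c² = 65.61.
m_a = ½√(2·118.81 + 2·65.61 − 27.04) = ½√341.8 ≈ ½·18.4878 ≈ 9.24392
m_b = ½√(2·27.04 + 2·65.61 − 118.81) = ½√66.49 ≈ ½·8.15414 ≈ 4.07707
m_c = ½√(2·27.04 + 2·118.81 − 65.61) = ½√226.09 ≈ ½·15.0363 ≈ 7.51814

m_a = 9.244, m_b = 4.077, m_c = 7.518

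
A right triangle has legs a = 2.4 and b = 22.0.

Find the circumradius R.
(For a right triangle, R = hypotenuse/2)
Hypotenuse c = √(a² + b²) = √(5.76 + 484) = √489.76 ≈ 22.1305
R = c/2 ≈ 22.1305/2 ≈ 11.0653

R = 11.07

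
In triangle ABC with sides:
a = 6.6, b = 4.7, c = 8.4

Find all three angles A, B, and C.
Law of cosines for each angle (a² = 43.56, b² = 22.09, c² = 70.56):
cos(A) = (b² + c² − a²)/(2bc) = (22.09 + 70.56 − 43.56)/(2·4.7·8.4) = 49.09/78.96 ≈ 0.621707  ⇒  A ≈ 51.5591°
cos(B) = (a² + c² − b²)/(2ac) = (43.56 + 70.56 − 22.09)/(2·6.6·8.4) = 92.03/110.88 ≈ 0.829996  ⇒  B ≈ 33.9016°
cos(C) = (a² + b² − c²)/(2ab) = (43.56 + 22.09 − 70.56)/(2·6.6·4.7) = -4.91/62.04 ≈ -0.0791425  ⇒  C ≈ 94.5393°
Check: A + B + C ≈ 180°

A = 51.56°, B = 33.9°, C = 94.54°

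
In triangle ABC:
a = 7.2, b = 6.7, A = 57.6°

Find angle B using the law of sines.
a/sin(A) = b/sin(B)  ⇒  sin(B) = b·sin(A)/a = 6.7·sin(57.6°)/7.2
sin(57.6°) ≈ 0.844328
sin(B) ≈ 6.7·0.844328/7.2 ≈ 5.657/7.2 ≈ 0.785694
B = arcsin(0.785694) ≈ 51.7849°
(Since b ≤ a we need B ≤ A, so the obtuse alternative 180° − 51.7849° ≈ 128.215° is rejected.)

B = 51.78°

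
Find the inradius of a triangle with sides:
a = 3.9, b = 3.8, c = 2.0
r = Area/s where s is the semi-perimeter.
s = (3.9 + 3.8 + 2.0)/2 = 9.7/2 = 4.85
Area = √(s(s−a)(s−b)(s−c)) = √(4.85·0.95·1.05·2.85) ≈ √13.7879 ≈ 3.71321
r ≈ 3.71321/4.85 ≈ 0.765611

r = 0.7656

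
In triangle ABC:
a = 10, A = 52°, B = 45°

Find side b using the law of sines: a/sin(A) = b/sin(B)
a/sin(A) = b/sin(B)  ⇒  b = a·sin(B)/sin(A) = 10·sin(45°)/sin(52°)
sin(45°) ≈ 0.707107, sin(52°) ≈ 0.788011
b ≈ 10·0.707107/0.788011 ≈ 7.07107/0.788011 ≈ 8.97331

b = 8.973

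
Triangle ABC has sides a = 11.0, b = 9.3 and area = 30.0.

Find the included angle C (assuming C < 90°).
Area = ½·a·b·sin(C)  ⇒  sin(C) = 2·Area/(a·b) = 2·30.0/(11.0·9.3) = 60/102.3 ≈ 0.58651
C = arcsin(0.58651) ≈ 35.9098° (taking the acute solution since C < 90°)

C = 35.91°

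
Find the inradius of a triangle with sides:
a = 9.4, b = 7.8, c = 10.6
r = Area/s where s is the semi-perimeter.
s = (9.4 + 7.8 + 10.6)/2 = 27.8/2 = 13.9
Area = √(s(s−a)(s−b)(s−c)) = √(13.9·4.5·6.1·3.3) ≈ √1259.13 ≈ 35.4842
r ≈ 35.4842/13.9 ≈ 2.55282

r = 2.553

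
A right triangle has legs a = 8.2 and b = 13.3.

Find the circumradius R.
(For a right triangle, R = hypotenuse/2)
Hypotenuse c = √(a² + b²) = √(67.24 + 176.89) = √244.13 ≈ 15.6247
R = c/2 ≈ 15.6247/2 ≈ 7.81233

R = 7.812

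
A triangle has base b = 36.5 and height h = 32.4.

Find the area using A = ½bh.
A = ½·b·h = ½·36.5·32.4 = ½·1182.6 = 591.3

Area = 591.3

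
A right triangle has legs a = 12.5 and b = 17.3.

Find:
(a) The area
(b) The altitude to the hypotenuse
(a) The legs are perpendicular, so Area = ½·a·b = ½·12.5·17.3 = ½·216.25 = 108.125
(b) Hypotenuse c = √(a² + b²) = √(156.25 + 299.29) = √455.54 ≈ 21.3434
    Area = ½·c·h_c  ⇒  h_c = 2·Area/c = 216.25/21.3434 ≈ 10.1319

Area = 108.125, h_c = 10.13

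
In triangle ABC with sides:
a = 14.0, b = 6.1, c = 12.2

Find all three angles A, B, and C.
Law of cosines for each angle (a² = 196, b² = 37.21, c² = 148.84):
cos(A) = (b² + c² − a²)/(2bc) = (37.21 + 148.84 − 196)/(2·6.1·12.2) = -9.95/148.84 ≈ -0.0668503  ⇒  A ≈ 93.8331°
cos(B) = (a² + c² − b²)/(2ac) = (196 + 148.84 − 37.21)/(2·14.0·12.2) = 307.63/341.6 ≈ 0.900556  ⇒  B ≈ 25.7687°
cos(C) = (a² + b² − c²)/(2ab) = (196 + 37.21 − 148.84)/(2·14.0·6.1) = 84.37/170.8 ≈ 0.49397  ⇒  C ≈ 60.3982°
Check: A + B + C ≈ 180°

A = 93.83°, B = 25.77°, C = 60.4°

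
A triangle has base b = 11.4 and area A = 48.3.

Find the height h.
A = ½·b·h  ⇒  h = 2A/b = 2·48.3/11.4 = 96.6/11.4 ≈ 8.47368

h = 8.474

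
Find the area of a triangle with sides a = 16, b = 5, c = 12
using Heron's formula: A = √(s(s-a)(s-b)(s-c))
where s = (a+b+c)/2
s = (16 + 5 + 12)/2 = 33/2 = 16.5
s − a = 0.5, s − b = 11.5, s − c = 4.5
s(s−a)(s−b)(s−c) = 16.5·0.5·11.5·4.5 = 426.9375
Area = √426.9375 ≈ 20.6625

s = 16.5, Area = 20.66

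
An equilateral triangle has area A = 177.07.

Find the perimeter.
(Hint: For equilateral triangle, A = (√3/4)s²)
A = (√3/4)s²  ⇒  s² = 4A/√3 = 4·177.07/√3 = 708.28/1.73205 ≈ 408.926
s ≈ √408.926 ≈ 20.2219
Perimeter = 3s ≈ 3·20.2219 ≈ 60.6657

Perimeter = 60.67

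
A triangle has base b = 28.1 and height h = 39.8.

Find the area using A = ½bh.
A = ½·b·h = ½·28.1·39.8 = ½·1118.38 = 559.19

Area = 559.19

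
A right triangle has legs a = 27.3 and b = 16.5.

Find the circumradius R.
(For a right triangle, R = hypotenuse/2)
Hypotenuse c = √(a² + b²) = √(745.29 + 272.25) = √1017.54 ≈ 31.8989
R = c/2 ≈ 31.8989/2 ≈ 15.9495

R = 15.95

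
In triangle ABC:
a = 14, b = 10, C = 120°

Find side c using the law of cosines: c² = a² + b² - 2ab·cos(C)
c² = 14² + 10² − 2·14·10·cos(120°)
cos(120°) ≈ -0.5
c² ≈ 196 + 100 − 280·(-0.5) ≈ 296 + 140 ≈ 436
c ≈ √436 ≈ 20.8806

c = 20.88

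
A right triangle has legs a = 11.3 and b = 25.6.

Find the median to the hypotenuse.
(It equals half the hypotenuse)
Hypotenuse c = √(a² + b²) = √(127.69 + 655.36) = √783.05 ≈ 27.983
Median to hypotenuse = c/2 ≈ 27.983/2 ≈ 13.9915

Median = 13.99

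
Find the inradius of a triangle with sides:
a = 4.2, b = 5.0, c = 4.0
r = Area/s where s is the semi-perimeter.
s = (4.2 + 5.0 + 4.0)/2 = 13.2/2 = 6.6
Area = √(s(s−a)(s−b)(s−c)) = √(6.6·2.4·1.6·2.6) ≈ √65.8944 ≈ 8.11754
r ≈ 8.11754/6.6 ≈ 1.22993

r = 1.23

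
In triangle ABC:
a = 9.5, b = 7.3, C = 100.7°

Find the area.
Two sides and the included angle (SAS): A = ½·a·b·sin(C) = ½·9.5·7.3·sin(100.7°)
sin(100.7°) ≈ 0.982613
A ≈ ½·69.35·0.982613 = 34.675·0.982613 ≈ 34.0721

Area = 34.07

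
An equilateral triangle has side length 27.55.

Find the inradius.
r = Area/s with s the semi-perimeter.
Area = (√3/4)·27.55² = (√3/4)·759.0025 ≈ 0.433013·759.0025 ≈ 328.658
s = 3·27.55/2 = 41.325
r ≈ 328.658/41.325 ≈ 7.953
(Equivalently r = side/(2√3) = 27.55/3.4641 ≈ 7.953.)

r = 7.953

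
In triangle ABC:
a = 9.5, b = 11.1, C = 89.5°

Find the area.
Two sides and the included angle (SAS): A = ½·a·b·sin(C) = ½·9.5·11.1·sin(89.5°)
sin(89.5°) ≈ 0.999962
A ≈ ½·105.45·0.999962 = 52.725·0.999962 ≈ 52.723

Area = 52.72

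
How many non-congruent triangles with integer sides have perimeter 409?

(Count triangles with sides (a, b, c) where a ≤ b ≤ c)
Let a ≤ b ≤ c with a + b + c = 409. The only binding inequality is a + b > c, i.e. 409 − c > c, so c < 409/2; and c ≥ 409/3 since c is the largest side.
So 137 ≤ c ≤ 204. For each c, b runs from ⌈(409 − c)/2⌉ up to c (then a = 409 − b − c satisfies 1 ≤ a ≤ b automatically), giving c − ⌈(409 − c)/2⌉ + 1 choices.
Summing over c: 2 + 3 + 5 + 6 + … + 101 + 102  (68 terms, c = 137, …, 204) = 3536
Check (closed form: nearest integer to p²/48 for even p, (p+3)²/48 for odd p): (409+3)²/48 = 412²/48 = 169744/48 ≈ 3536.33 → 3536

3536 triangles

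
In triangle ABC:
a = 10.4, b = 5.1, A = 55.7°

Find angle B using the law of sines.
a/sin(A) = b/sin(B)  ⇒  sin(B) = b·sin(A)/a = 5.1·sin(55.7°)/10.4
sin(55.7°) ≈ 0.826098
sin(B) ≈ 5.1·0.826098/10.4 ≈ 4.2131/10.4 ≈ 0.405106
B = arcsin(0.405106) ≈ 23.8978°
(Since b ≤ a we need B ≤ A, so the obtuse alternative 180° − 23.8978° ≈ 156.102° is rejected.)

B = 23.9°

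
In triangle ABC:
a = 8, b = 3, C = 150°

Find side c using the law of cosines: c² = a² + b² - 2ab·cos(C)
c² = 8² + 3² − 2·8·3·cos(150°)
cos(150°) ≈ -0.866025
c² ≈ 64 + 9 − 48·(-0.866025) ≈ 73 + 41.5692 ≈ 114.569
c ≈ √114.569 ≈ 10.7037

c = 10.7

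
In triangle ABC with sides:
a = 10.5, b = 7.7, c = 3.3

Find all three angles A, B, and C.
Law of cosines for each angle (a² = 110.25, b² = 59.29, c² = 10.89):
cos(A) = (b² + c² − a²)/(2bc) = (59.29 + 10.89 − 110.25)/(2·7.7·3.3) = -40.07/50.82 ≈ -0.788469  ⇒  A ≈ 142.043°
cos(B) = (a² + c² − b²)/(2ac) = (110.25 + 10.89 − 59.29)/(2·10.5·3.3) = 61.85/69.3 ≈ 0.892496  ⇒  B ≈ 26.8114°
cos(C) = (a² + b² − c²)/(2ab) = (110.25 + 59.29 − 10.89)/(2·10.5·7.7) = 158.65/161.7 ≈ 0.981138  ⇒  C ≈ 11.146°
Check: A + B + C ≈ 180°

A = 142°, B = 26.81°, C = 11.15°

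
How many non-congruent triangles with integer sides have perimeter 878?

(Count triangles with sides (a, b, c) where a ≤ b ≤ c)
Let a ≤ b ≤ c with a + b + c = 878. The only binding inequality is a + b > c, i.e. 878 − c > c, so c < 878/2; and c ≥ 878/3 since c is the largest side.
So 293 ≤ c ≤ 438. For each c, b runs from ⌈(878 − c)/2⌉ up to c (then a = 878 − b − c satisfies 1 ≤ a ≤ b automatically), giving c − ⌈(878 − c)/2⌉ + 1 choices.
Summing over c: 1 + 3 + 4 + 6 + … + 217 + 219  (146 terms, c = 293, …, 438) = 16060
Check (closed form: nearest integer to p²/48 for even p, (p+3)²/48 for odd p): 878²/48 = 770884/48 ≈ 16060.08 → 16060

16060 triangles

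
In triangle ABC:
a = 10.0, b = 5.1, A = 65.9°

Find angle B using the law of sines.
a/sin(A) = b/sin(B)  ⇒  sin(B) = b·sin(A)/a = 5.1·sin(65.9°)/10.0
sin(65.9°) ≈ 0.912834
sin(B) ≈ 5.1·0.912834/10.0 ≈ 4.65545/10.0 ≈ 0.465545
B = arcsin(0.465545) ≈ 27.7455°
(Since b ≤ a we need B ≤ A, so the obtuse alternative 180° − 27.7455° ≈ 152.254° is rejected.)

B = 27.75°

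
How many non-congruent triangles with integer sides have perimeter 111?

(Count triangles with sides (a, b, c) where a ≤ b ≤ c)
Let a ≤ b ≤ c with a + b + c = 111. The only binding inequality is a + b > c, i.e. 111 − c > c, so c < 111/2; and c ≥ 111/3 since c is the largest side.
So 37 ≤ c ≤ 55. For each c, b runs from ⌈(111 − c)/2⌉ up to c (then a = 111 − b − c satisfies 1 ≤ a ≤ b automatically), giving c − ⌈(111 − c)/2⌉ + 1 choices.
Summing over c: 1 + 2 + 4 + 5 + … + 26 + 28  (19 terms, c = 37, …, 55) = 271
Check (closed form: nearest integer to p²/48 for even p, (p+3)²/48 for odd p): (111+3)²/48 = 114²/48 = 12996/48 ≈ 270.75 → 271

271 triangles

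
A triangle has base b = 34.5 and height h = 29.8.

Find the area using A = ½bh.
A = ½·b·h = ½·34.5·29.8 = ½·1028.1 = 514.05

Area = 514.05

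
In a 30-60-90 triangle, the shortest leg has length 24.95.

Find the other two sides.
In a 30-60-90 triangle the sides are in ratio 1 : √3 : 2 (short leg : long leg : hypotenuse).
Long leg = 24.95·√3 ≈ 24.95·1.73205 ≈ 43.2147
Hypotenuse = 2·24.95 = 49.9

Long leg = 24.95√3 = 43.21, Hypotenuse = 49.9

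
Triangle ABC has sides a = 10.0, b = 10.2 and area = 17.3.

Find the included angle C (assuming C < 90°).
Area = ½·a·b·sin(C)  ⇒  sin(C) = 2·Area/(a·b) = 2·17.3/(10.0·10.2) = 34.6/102 ≈ 0.339216
C = arcsin(0.339216) ≈ 19.8291° (taking the acute solution since C < 90°)

C = 19.83°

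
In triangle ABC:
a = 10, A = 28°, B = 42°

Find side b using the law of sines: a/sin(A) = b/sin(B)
a/sin(A) = b/sin(B)  ⇒  b = a·sin(B)/sin(A) = 10·sin(42°)/sin(28°)
sin(42°) ≈ 0.669131, sin(28°) ≈ 0.469472
b ≈ 10·0.669131/0.469472 ≈ 6.69131/0.469472 ≈ 14.2528

b = 14.25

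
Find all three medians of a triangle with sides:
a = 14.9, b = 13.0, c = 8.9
Median formula: m_a = ½√(2b² + 2c² − a²) (and cyclically). a² = 222.01, b² = 169, c² = 79.21.
m_a = ½√(2·169 + 2·79.21 − 222.01) = ½√274.41 ≈ ½·16.5653 ≈ 8.28266
m_b = ½√(2·222.01 + 2·79.21 − 169) = ½√433.44 ≈ ½·20.8192 ≈ 10.4096
m_c = ½√(2·222.01 + 2·169 − 79.21) = ½√702.81 ≈ ½·26.5106 ≈ 13.2553

m_a = 8.283, m_b = 10.41, m_c = 13.26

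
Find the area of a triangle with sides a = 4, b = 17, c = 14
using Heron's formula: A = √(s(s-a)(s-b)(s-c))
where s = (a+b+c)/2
s = (4 + 17 + 14)/2 = 35/2 = 17.5
s − a = 13.5, s − b = 0.5, s − c = 3.5
s(s−a)(s−b)(s−c) = 17.5·13.5·0.5·3.5 = 413.4375
Area = √413.4375 ≈ 20.3332

s = 17.5, Area = 20.33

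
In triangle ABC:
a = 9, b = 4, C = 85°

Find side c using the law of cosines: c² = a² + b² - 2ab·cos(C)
c² = 9² + 4² − 2·9·4·cos(85°)
cos(85°) ≈ 0.0871557
c² ≈ 81 + 16 − 72·(0.0871557) ≈ 97 − 6.27521 ≈ 90.7248
c ≈ √90.7248 ≈ 9.52496

c = 9.525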